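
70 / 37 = 1.89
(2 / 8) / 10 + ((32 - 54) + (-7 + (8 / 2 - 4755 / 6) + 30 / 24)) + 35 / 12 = -97597 / 120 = -813.31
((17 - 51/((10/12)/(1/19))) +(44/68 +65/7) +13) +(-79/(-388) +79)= 508444043/4386340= 115.92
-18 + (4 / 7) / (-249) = -31378 / 1743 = -18.00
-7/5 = -1.40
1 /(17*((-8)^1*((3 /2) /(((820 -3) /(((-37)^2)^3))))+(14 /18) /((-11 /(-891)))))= -817 /523407312429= -0.00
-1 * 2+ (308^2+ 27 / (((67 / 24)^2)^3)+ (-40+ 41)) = 8581158667478199 / 90458382169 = 94863.06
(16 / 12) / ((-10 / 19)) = -38 / 15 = -2.53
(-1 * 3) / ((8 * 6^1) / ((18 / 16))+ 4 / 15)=-45 / 644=-0.07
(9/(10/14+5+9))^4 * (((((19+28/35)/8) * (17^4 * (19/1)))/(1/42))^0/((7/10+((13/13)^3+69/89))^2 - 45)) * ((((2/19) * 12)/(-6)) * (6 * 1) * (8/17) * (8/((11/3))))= 57498257240524800/12313230359367199163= 0.00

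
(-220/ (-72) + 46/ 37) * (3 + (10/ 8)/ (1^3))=48671/ 2664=18.27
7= 7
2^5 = 32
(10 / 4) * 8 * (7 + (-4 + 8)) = 220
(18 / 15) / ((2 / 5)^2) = 15 / 2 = 7.50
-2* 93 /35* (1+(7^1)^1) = -1488 /35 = -42.51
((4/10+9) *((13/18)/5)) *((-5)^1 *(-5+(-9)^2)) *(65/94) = -3211/9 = -356.78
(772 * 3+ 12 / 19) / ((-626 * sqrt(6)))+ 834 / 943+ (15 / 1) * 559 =7907889 / 943 - 3668 * sqrt(6) / 5947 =8384.37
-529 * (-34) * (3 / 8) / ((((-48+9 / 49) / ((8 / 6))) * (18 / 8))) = -1762628 / 21087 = -83.59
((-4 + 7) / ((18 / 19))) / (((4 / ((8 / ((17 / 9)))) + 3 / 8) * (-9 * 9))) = -4 / 135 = -0.03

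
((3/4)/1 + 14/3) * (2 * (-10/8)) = -325/24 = -13.54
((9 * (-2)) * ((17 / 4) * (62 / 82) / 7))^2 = 22496049 / 329476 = 68.28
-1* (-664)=664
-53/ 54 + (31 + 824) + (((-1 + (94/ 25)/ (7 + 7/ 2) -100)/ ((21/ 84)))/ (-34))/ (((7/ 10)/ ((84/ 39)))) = 371932051/ 417690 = 890.45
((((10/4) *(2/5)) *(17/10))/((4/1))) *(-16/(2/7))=-119/5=-23.80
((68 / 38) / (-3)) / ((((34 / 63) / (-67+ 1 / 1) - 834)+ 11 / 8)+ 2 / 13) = 2450448 / 3419911669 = 0.00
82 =82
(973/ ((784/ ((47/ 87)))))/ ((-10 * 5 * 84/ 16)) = -6533/ 2557800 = -0.00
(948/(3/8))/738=1264/369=3.43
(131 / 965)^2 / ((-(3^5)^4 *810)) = -17161 / 2630054451095192250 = -0.00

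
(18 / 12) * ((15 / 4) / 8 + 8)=12.70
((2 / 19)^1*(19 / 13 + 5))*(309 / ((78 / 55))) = 475860 / 3211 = 148.20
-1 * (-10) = 10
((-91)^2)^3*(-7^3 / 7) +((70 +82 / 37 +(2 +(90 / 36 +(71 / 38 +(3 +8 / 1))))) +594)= -19561392124575767 / 703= -27825593349325.42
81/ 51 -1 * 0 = 27/ 17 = 1.59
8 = 8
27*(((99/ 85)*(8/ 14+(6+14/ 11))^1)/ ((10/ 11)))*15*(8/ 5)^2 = 154991232/ 14875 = 10419.58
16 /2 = 8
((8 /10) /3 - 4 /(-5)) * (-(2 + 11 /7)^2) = -2000 /147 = -13.61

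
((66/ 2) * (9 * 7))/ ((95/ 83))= 172557/ 95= 1816.39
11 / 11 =1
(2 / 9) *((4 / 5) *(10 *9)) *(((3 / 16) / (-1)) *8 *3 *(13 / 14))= -468 / 7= -66.86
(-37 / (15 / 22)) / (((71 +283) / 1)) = -407 / 2655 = -0.15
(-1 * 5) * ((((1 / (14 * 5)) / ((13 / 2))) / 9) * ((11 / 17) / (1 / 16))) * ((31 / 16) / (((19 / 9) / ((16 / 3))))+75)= -89056 / 88179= -1.01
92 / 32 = 23 / 8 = 2.88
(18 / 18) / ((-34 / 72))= -2.12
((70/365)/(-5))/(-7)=2/365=0.01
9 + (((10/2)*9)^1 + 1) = 55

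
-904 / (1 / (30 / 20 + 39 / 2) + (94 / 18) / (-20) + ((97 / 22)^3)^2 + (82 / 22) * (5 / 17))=-0.12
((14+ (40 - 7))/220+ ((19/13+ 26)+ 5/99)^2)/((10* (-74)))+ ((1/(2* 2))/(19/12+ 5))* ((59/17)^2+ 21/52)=-308052436713383/559685097457200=-0.55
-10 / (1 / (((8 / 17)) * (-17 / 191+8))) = -120880 / 3247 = -37.23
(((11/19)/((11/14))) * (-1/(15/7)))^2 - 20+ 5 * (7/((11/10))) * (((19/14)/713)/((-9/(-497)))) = -3511684151/212349225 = -16.54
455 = 455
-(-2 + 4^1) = -2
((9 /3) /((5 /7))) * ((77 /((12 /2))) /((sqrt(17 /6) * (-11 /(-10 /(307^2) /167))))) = 49 * sqrt(102) /267572911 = 0.00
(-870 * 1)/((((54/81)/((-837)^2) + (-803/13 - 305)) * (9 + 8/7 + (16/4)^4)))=0.01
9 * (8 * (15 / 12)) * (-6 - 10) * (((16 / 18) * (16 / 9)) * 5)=-102400 / 9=-11377.78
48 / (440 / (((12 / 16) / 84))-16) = 3 / 3079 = 0.00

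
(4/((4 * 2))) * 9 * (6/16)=27/16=1.69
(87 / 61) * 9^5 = 5137263 / 61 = 84217.43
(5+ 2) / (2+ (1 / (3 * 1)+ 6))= 0.84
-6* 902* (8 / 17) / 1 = -43296 / 17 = -2546.82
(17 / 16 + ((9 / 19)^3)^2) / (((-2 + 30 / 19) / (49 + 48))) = -78403454201 / 316940672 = -247.38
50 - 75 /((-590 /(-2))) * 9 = 2815 /59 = 47.71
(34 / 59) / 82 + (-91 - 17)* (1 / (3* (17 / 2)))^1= -173879 / 41123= -4.23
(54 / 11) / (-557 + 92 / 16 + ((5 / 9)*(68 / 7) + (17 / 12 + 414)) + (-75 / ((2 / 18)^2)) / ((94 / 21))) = -159894 / 48453185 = -0.00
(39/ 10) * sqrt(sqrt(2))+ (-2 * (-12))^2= 39 * 2^(1/ 4)/ 10+ 576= 580.64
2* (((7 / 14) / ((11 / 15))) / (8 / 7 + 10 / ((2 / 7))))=105 / 2783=0.04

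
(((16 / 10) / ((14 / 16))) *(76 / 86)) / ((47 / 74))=2.54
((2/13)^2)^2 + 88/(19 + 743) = 1262780/10881741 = 0.12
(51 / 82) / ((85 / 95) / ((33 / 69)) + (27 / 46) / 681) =55650639 / 167472823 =0.33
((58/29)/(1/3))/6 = 1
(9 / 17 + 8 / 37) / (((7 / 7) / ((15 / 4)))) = 7035 / 2516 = 2.80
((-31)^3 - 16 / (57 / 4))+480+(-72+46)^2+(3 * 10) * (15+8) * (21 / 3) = -1356949 / 57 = -23806.12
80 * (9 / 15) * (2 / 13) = 7.38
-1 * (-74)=74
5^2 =25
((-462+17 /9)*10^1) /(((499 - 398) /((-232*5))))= 475600 /9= 52844.44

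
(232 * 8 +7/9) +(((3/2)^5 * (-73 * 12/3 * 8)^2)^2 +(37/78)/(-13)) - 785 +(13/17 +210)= 88799817947698580539/51714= 1717133038397698.51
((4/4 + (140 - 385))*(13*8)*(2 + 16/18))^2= 435304370176/81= 5374128026.86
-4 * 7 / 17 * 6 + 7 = -49 / 17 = -2.88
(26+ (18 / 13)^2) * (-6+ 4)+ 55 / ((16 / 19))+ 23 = 32.48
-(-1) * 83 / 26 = 83 / 26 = 3.19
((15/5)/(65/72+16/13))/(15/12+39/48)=14976/21967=0.68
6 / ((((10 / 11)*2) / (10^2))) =330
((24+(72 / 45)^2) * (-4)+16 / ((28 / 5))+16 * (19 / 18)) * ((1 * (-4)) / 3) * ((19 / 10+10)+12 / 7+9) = 431297848 / 165375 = 2608.00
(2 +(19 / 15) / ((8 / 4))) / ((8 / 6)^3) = 711 / 640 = 1.11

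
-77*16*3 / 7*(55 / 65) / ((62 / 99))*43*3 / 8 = -4635873 / 403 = -11503.41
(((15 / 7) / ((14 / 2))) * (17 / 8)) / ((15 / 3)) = 51 / 392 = 0.13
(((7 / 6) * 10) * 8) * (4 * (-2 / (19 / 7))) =-15680 / 57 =-275.09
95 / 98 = 0.97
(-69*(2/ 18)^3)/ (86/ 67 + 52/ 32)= -0.03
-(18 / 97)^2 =-324 / 9409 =-0.03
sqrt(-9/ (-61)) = 3*sqrt(61)/ 61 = 0.38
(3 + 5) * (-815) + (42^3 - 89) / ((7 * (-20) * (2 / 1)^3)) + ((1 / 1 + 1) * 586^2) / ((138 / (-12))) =-1708071257 / 25760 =-66307.11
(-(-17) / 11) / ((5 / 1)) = 17 / 55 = 0.31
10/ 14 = 5/ 7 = 0.71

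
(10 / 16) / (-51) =-5 / 408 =-0.01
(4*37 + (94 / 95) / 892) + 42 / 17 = 108383259 / 720290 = 150.47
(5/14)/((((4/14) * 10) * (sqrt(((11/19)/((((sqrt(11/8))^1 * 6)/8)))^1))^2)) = 57 * sqrt(22)/1408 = 0.19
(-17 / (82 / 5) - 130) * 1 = -10745 / 82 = -131.04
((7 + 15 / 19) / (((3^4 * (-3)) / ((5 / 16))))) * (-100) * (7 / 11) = 32375 / 50787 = 0.64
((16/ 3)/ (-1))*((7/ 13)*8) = -896/ 39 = -22.97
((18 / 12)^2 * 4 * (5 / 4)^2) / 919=0.02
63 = 63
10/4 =5/2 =2.50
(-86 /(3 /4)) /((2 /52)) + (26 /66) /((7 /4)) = -688636 /231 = -2981.11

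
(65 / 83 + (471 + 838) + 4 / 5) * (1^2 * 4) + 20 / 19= 5243.39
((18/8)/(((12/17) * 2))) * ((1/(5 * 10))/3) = 17/1600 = 0.01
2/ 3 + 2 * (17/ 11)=124/ 33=3.76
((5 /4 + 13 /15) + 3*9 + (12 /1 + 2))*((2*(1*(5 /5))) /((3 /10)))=2587 /9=287.44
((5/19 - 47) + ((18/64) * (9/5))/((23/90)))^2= 97927062489/48888064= 2003.09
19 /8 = 2.38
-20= -20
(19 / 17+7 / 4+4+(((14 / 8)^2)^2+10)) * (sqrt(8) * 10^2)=7423.65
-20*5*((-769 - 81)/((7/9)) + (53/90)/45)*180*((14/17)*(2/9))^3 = 3886398261760/32234193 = 120567.57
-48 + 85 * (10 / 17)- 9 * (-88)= 794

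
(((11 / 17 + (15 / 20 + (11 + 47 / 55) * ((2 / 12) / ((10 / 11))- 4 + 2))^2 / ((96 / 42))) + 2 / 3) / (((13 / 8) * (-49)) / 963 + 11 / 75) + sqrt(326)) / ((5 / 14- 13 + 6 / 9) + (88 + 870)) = 42 * sqrt(326) / 39733 + 1266827857065057 / 402867365705200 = 3.16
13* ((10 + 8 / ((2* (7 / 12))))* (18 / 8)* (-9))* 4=-124254 / 7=-17750.57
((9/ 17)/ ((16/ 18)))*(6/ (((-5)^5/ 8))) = -486/ 53125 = -0.01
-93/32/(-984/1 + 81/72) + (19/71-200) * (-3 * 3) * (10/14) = 6690327587/5210548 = 1284.00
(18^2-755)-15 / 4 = -434.75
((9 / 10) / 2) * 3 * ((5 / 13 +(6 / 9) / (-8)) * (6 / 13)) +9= 62109 / 6760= 9.19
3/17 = 0.18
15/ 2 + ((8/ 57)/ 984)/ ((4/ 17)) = 210347/ 28044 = 7.50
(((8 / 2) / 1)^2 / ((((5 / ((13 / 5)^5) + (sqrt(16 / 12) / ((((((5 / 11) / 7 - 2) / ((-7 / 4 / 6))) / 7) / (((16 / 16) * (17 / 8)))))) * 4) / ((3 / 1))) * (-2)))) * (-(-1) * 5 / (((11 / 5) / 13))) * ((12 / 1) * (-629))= -13103265978580658400000000 / 6238648101314158221659 + 169239046096336467211833600 * sqrt(3) / 567149827392196201969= 514748.32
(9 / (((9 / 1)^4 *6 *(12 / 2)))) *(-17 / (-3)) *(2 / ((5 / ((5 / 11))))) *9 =17 / 48114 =0.00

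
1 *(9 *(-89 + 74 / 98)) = -794.20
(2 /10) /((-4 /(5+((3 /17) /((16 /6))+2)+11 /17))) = -1049 /2720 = -0.39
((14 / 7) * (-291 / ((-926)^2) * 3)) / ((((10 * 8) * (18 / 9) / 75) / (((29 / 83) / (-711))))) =0.00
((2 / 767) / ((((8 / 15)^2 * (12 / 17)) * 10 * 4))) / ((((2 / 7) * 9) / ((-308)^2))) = 11.98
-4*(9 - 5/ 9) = -304/ 9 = -33.78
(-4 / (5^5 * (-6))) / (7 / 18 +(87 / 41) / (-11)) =5412 / 4971875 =0.00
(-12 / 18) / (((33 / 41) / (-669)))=18286 / 33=554.12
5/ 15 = 1/ 3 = 0.33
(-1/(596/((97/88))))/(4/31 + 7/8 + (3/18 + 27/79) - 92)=712659/34868053220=0.00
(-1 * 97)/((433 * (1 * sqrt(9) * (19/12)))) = -388/8227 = -0.05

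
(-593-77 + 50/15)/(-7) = 2000/21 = 95.24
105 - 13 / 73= 7652 / 73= 104.82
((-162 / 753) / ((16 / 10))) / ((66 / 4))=-0.01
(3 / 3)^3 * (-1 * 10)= -10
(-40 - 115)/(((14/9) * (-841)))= 1395/11774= 0.12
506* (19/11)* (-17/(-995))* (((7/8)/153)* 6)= 3059/5970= 0.51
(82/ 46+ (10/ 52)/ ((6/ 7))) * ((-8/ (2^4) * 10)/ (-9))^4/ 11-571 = -147855691283/ 258949548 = -570.98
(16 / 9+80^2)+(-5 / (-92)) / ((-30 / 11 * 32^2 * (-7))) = 6401.78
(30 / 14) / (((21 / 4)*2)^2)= 20 / 1029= 0.02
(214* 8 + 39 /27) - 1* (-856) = 23125 /9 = 2569.44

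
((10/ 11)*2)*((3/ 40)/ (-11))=-3/ 242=-0.01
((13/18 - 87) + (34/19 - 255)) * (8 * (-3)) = 464420/57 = 8147.72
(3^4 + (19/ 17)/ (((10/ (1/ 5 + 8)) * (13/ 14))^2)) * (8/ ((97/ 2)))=13.50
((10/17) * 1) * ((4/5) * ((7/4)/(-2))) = -7/17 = -0.41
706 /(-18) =-353 /9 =-39.22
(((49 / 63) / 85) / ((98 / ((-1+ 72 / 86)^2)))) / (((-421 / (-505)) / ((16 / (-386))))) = -2828 / 22986229941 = -0.00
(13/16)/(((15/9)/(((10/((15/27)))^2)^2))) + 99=256374/5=51274.80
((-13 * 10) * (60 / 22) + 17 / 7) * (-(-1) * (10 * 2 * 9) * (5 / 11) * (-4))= 97606800 / 847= 115238.25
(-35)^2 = 1225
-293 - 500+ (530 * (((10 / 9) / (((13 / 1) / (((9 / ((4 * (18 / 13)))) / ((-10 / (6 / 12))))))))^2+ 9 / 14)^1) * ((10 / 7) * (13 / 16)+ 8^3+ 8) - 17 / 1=718439431615 / 4064256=176770.22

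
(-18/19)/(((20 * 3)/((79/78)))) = -79/4940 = -0.02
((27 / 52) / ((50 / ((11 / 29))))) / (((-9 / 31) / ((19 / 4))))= -19437 / 301600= -0.06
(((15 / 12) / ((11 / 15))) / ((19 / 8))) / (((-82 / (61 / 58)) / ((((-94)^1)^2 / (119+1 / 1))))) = -673745 / 994004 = -0.68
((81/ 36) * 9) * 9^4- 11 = 531397/ 4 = 132849.25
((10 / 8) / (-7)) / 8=-0.02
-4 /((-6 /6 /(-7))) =-28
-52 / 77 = -0.68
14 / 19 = 0.74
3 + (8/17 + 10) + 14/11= 2757/187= 14.74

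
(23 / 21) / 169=23 / 3549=0.01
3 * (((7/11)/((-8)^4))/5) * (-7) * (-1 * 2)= 0.00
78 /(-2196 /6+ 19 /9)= -702 /3275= -0.21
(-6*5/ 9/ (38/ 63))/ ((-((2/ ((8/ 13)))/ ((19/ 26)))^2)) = 7980/ 28561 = 0.28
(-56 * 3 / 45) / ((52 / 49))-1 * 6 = -1856 / 195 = -9.52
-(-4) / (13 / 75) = 23.08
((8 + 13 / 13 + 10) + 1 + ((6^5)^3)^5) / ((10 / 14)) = 160857686692659385509262775337714067335133797712347248197772 / 5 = 32171537338531877101852560000000000000000000000000000000000.00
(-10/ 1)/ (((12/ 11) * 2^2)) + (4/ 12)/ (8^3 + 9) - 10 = -51229/ 4168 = -12.29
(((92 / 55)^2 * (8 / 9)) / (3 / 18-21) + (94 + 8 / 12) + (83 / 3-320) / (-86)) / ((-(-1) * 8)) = 9555294161 / 780450000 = 12.24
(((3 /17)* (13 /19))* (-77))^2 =9018009 /104329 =86.44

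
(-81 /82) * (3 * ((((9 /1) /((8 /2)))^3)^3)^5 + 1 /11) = -23329846617498455414680848644757094446759855321 /1116621915435413007959010050048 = -20893237267693486.14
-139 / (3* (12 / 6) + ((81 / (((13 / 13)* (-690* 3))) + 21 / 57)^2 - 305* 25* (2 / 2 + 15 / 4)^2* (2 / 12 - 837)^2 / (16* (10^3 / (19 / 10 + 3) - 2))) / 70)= 4239172712388096000 / 16233851120562236777657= 0.00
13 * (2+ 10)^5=3234816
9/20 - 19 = -371/20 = -18.55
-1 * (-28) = 28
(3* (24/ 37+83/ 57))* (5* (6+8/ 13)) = 1908770/ 9139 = 208.86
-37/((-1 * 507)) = 37/507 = 0.07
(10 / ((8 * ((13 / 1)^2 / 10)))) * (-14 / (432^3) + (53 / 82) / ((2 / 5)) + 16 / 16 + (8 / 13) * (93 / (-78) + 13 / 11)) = 200430999384875 / 1038487304245248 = 0.19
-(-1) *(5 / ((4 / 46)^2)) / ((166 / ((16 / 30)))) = 529 / 249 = 2.12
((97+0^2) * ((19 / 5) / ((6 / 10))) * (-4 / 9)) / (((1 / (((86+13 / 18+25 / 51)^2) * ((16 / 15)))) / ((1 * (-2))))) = 42002469467744 / 9480645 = 4430338.81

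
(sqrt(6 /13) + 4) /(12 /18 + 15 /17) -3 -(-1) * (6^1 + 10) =51 * sqrt(78) /1027 + 1231 /79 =16.02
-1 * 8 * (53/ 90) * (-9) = 212/ 5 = 42.40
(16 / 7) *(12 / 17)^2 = 2304 / 2023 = 1.14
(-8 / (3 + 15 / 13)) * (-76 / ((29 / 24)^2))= 252928 / 2523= 100.25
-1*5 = -5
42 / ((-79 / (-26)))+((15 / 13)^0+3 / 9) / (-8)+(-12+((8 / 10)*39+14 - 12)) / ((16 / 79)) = 1121779 / 9480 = 118.33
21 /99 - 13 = -422 /33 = -12.79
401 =401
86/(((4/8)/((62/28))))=2666/7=380.86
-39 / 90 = -13 / 30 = -0.43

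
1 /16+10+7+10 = 433 /16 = 27.06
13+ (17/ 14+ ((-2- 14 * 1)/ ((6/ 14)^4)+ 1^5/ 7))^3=-105766402.44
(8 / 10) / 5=4 / 25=0.16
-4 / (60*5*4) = -1 / 300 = -0.00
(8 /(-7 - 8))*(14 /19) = -112 /285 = -0.39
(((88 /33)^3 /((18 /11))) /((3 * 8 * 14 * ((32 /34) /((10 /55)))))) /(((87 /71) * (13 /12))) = 9656 /1923831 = 0.01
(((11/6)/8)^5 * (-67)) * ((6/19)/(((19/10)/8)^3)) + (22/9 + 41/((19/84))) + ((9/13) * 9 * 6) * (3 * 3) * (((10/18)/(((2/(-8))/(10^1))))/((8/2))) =-29624061795049/17565185664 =-1686.52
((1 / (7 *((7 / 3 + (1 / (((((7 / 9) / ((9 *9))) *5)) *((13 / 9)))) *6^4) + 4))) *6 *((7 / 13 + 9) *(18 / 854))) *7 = 100440 / 1556586593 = 0.00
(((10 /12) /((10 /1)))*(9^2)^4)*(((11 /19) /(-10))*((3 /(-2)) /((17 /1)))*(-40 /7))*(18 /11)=-387420489 /2261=-171349.18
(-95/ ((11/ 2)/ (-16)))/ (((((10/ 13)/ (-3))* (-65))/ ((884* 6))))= 4837248/ 55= 87949.96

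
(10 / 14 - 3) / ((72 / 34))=-68 / 63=-1.08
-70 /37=-1.89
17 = 17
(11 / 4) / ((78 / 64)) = 88 / 39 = 2.26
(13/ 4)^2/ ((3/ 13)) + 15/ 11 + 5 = 27527/ 528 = 52.13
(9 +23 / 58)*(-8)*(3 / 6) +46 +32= 1172 / 29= 40.41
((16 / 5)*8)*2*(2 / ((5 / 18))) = 9216 / 25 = 368.64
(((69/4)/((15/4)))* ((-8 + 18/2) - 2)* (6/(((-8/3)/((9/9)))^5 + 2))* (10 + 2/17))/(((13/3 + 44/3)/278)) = 801730872/26067715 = 30.76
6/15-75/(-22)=419/110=3.81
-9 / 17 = -0.53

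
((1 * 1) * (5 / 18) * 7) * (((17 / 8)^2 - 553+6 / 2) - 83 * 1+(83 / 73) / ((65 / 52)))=-102621029 / 84096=-1220.28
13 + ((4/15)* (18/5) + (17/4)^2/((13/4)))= 25373/1300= 19.52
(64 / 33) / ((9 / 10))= 640 / 297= 2.15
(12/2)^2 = 36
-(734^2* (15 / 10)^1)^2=-653080561956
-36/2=-18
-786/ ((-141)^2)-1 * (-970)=6427928/ 6627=969.96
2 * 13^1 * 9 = 234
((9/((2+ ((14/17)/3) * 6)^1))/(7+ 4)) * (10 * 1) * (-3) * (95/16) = -218025/5456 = -39.96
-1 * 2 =-2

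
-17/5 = -3.40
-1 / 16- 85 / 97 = -1457 / 1552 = -0.94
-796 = -796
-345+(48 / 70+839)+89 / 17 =297453 / 595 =499.92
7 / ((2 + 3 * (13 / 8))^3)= 3584 / 166375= 0.02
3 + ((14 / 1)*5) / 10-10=0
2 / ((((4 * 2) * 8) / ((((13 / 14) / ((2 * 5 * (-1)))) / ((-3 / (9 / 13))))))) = 3 / 4480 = 0.00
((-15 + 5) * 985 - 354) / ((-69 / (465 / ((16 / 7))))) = 2767835 / 92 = 30085.16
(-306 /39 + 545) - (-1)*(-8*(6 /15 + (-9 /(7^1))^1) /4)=245211 /455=538.93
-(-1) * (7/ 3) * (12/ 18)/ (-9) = -14/ 81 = -0.17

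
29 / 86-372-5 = -32393 / 86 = -376.66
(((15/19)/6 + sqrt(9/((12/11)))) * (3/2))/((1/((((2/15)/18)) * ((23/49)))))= 0.02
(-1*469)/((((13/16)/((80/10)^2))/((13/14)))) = -34304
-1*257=-257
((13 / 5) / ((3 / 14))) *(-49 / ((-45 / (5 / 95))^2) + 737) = 98055298432 / 10965375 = 8942.27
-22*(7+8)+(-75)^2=5295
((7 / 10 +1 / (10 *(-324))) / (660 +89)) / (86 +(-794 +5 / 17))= -38539 / 29196349560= -0.00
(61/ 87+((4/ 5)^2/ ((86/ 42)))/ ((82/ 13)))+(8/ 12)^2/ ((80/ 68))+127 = 1473935569/ 11503575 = 128.13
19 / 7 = 2.71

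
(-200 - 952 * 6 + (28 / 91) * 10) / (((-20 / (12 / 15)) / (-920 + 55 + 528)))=-79652.28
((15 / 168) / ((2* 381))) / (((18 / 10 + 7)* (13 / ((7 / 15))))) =5 / 10460736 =0.00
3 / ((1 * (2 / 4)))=6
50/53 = 0.94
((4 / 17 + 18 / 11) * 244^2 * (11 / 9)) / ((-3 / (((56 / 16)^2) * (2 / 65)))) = -102104240 / 5967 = -17111.49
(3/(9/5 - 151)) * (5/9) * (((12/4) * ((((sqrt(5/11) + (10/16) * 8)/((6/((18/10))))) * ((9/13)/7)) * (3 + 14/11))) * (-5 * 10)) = 158625 * sqrt(55)/8214206 + 793125/746746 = 1.21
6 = 6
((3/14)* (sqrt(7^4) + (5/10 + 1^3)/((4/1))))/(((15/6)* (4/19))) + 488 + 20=118295/224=528.10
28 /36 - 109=-108.22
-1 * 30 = -30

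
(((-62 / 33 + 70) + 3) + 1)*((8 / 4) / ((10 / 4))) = 1904 / 33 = 57.70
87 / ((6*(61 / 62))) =899 / 61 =14.74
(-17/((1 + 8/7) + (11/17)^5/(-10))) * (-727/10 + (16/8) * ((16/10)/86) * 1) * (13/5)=13726045849971/9109601299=1506.77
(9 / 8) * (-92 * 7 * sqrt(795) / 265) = -1449 * sqrt(795) / 530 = -77.09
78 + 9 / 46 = 78.20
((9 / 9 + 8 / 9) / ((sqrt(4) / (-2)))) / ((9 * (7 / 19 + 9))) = -323 / 14418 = -0.02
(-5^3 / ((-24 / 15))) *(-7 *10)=-21875 / 4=-5468.75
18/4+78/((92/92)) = 165/2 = 82.50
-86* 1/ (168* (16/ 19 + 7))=-817/ 12516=-0.07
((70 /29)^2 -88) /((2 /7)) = -241878 /841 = -287.61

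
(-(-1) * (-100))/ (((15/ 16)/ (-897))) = 95680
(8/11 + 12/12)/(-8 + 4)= -19/44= -0.43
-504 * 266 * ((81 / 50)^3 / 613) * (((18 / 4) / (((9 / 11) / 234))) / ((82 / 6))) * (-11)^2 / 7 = -594380255943474 / 392703125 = -1513561.31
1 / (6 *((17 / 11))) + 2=215 / 102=2.11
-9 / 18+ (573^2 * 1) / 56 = 328301 / 56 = 5862.52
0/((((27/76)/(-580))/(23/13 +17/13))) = 0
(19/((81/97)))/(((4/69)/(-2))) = -42389/54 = -784.98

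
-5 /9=-0.56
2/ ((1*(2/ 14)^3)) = 686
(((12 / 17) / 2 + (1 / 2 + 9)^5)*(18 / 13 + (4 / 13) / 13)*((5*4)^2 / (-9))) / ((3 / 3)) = -7366428125 / 1521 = -4843148.01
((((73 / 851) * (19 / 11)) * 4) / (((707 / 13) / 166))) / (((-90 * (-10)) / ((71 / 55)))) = 212513366 / 81900559125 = 0.00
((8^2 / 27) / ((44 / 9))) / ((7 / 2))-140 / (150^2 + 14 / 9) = 3094694 / 23390367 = 0.13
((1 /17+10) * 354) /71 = 60534 /1207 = 50.15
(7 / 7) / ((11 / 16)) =16 / 11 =1.45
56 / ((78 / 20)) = 560 / 39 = 14.36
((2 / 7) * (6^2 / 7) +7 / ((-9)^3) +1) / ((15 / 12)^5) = 89974784 / 111628125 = 0.81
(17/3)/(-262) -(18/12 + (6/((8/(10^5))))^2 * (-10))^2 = -4973906249734725000003571/1572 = -3164062499831250000002.27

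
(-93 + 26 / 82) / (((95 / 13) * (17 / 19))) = -9880 / 697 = -14.18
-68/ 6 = -34/ 3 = -11.33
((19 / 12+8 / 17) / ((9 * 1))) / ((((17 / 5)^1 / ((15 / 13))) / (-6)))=-10475 / 22542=-0.46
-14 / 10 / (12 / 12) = -7 / 5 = -1.40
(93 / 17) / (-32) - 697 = -697.17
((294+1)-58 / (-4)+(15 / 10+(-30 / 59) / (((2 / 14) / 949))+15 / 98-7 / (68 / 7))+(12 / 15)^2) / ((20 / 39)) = -587809135563 / 98294000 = -5980.11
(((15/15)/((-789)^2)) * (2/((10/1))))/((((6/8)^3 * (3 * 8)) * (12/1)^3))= 0.00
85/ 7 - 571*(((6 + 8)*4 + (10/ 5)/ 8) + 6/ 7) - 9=-912941/ 28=-32605.04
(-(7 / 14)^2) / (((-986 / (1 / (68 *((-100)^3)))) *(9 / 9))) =-1 / 268192000000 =-0.00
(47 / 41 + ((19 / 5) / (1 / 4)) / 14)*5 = 3203 / 287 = 11.16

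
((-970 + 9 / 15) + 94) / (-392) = 4377 / 1960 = 2.23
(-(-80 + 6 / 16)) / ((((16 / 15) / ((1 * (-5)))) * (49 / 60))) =-14625 / 32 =-457.03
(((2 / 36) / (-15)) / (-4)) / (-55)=-0.00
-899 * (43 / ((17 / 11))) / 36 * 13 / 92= -5527951 / 56304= -98.18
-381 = -381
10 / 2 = 5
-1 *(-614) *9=5526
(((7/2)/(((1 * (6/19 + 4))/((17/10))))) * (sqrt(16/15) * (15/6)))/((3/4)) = 2261 * sqrt(15)/1845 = 4.75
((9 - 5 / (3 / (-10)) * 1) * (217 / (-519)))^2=279190681 / 2424249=115.17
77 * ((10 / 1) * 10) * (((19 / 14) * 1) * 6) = 62700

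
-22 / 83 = -0.27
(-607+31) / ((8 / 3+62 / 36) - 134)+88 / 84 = 269054 / 48993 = 5.49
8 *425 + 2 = 3402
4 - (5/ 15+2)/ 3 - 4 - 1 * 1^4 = -16/ 9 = -1.78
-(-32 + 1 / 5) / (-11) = -2.89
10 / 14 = 5 / 7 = 0.71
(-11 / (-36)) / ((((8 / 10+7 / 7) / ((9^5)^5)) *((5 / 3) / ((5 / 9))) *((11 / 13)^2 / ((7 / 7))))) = 2496394237035454475353335 / 44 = 56736232659896692621666.70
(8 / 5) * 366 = 585.60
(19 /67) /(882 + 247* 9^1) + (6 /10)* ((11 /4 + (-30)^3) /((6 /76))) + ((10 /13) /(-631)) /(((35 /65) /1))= -377074294553983 /1837781190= -205179.10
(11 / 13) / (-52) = -11 / 676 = -0.02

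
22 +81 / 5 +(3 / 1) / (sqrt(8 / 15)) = 3*sqrt(30) / 4 +191 / 5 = 42.31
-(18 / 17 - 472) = 8006 / 17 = 470.94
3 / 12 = 1 / 4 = 0.25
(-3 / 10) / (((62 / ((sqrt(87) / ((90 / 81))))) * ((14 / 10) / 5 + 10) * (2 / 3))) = -81 * sqrt(87) / 127472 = -0.01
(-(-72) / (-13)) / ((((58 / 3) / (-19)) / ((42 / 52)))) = 21546 / 4901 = 4.40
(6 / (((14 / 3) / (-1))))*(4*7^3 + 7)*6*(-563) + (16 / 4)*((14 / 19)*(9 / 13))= 5989196.04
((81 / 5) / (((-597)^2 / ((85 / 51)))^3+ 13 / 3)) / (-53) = -6075 / 194359993226485899322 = -0.00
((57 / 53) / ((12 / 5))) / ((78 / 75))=2375 / 5512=0.43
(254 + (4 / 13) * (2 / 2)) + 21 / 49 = 23181 / 91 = 254.74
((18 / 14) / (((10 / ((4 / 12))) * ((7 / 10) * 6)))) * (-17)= -0.17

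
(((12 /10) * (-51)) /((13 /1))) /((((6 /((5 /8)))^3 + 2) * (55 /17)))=-13005 /7925203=-0.00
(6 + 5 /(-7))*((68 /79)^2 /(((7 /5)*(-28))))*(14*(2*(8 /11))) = -6843520 /3363899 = -2.03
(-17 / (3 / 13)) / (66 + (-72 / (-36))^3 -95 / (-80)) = -3536 / 3609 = -0.98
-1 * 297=-297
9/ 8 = 1.12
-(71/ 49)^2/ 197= -5041/ 472997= -0.01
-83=-83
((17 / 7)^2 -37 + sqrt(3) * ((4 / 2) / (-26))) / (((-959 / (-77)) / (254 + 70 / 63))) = -1832864 / 2877 -25256 * sqrt(3) / 16029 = -639.80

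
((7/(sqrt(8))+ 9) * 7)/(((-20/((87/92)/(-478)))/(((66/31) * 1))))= 140679 * sqrt(2)/54530240+ 180873/13632560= 0.02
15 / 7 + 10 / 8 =95 / 28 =3.39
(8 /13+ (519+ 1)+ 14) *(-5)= -34750 /13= -2673.08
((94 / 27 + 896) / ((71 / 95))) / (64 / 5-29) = -11535850 / 155277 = -74.29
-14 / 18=-7 / 9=-0.78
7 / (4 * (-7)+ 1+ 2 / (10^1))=-35 / 134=-0.26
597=597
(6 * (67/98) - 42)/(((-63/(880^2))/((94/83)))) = 45059238400/85407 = 527582.50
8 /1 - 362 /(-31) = 610 /31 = 19.68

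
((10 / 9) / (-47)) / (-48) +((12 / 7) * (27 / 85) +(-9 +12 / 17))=-7.75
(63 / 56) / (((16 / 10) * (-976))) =-45 / 62464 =-0.00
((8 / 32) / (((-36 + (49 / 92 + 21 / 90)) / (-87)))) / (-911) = -30015 / 44295553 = -0.00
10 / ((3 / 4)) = 13.33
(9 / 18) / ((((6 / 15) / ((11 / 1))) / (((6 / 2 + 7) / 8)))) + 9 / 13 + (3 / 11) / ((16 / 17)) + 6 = 13825 / 572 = 24.17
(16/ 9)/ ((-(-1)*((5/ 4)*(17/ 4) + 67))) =256/ 10413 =0.02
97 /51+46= 47.90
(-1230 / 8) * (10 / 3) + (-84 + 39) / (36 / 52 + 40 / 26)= -30895 / 58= -532.67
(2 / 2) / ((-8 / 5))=-5 / 8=-0.62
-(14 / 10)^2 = -49 / 25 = -1.96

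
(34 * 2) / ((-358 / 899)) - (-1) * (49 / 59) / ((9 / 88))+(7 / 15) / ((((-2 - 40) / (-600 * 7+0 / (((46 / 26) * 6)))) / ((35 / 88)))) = -301279681 / 2091078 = -144.08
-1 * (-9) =9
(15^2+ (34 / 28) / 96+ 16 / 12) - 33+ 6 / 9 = 260753 / 1344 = 194.01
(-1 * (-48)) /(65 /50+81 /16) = 3840 /509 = 7.54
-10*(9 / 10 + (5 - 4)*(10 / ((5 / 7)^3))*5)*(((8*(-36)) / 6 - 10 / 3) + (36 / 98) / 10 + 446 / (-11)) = 1025451883 / 8085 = 126833.88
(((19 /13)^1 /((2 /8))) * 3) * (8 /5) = 1824 /65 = 28.06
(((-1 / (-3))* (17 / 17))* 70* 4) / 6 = 140 / 9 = 15.56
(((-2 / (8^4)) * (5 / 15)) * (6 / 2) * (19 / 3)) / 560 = -19 / 3440640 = -0.00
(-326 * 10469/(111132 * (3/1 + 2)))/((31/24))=-6825788/1435455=-4.76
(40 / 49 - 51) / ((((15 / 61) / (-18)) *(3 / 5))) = 299998 / 49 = 6122.41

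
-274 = -274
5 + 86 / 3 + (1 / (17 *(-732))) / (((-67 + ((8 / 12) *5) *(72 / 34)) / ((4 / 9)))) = 56502532 / 1678293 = 33.67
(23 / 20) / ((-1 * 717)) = -23 / 14340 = -0.00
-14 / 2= -7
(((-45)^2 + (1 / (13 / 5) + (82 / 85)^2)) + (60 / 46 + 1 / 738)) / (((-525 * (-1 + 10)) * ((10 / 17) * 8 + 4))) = -461800221509 / 9368756865000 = -0.05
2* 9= 18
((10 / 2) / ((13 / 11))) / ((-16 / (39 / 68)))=-165 / 1088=-0.15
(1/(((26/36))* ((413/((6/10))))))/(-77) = -54/2067065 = -0.00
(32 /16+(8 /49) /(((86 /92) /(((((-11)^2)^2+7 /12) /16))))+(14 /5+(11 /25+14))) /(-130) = -113188529 /82173000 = -1.38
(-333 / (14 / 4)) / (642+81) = -222 / 1687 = -0.13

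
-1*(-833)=833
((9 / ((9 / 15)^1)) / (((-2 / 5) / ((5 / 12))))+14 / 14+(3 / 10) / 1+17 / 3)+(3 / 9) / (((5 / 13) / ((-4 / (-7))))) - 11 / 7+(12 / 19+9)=-1643 / 15960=-0.10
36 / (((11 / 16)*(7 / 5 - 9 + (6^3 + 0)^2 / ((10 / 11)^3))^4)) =8789062500 / 2494838102381144870211238091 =0.00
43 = 43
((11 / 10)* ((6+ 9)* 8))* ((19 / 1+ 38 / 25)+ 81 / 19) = 1553904 / 475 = 3271.38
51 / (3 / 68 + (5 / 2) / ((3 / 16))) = 10404 / 2729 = 3.81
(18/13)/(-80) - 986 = -512729/520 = -986.02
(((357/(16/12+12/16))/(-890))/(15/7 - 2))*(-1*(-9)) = -134946/11125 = -12.13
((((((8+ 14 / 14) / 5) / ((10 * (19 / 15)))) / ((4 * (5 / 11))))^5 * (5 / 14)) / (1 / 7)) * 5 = 2310905821257 / 63388134400000000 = 0.00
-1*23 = -23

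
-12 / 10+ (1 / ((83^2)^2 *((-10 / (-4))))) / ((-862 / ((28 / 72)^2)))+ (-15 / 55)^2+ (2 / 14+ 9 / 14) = -9539954845075201 / 28066487508661140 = -0.34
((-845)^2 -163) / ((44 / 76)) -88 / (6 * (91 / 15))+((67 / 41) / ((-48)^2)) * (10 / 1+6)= 7287100497179 / 5909904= 1233031.96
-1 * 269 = -269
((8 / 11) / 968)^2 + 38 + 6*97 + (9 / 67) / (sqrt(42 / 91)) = 3*sqrt(78) / 134 + 1098367821 / 1771561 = 620.20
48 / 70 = 24 / 35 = 0.69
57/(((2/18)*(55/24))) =223.85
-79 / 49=-1.61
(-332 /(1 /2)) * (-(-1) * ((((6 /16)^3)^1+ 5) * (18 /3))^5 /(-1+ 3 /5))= 42510545572.86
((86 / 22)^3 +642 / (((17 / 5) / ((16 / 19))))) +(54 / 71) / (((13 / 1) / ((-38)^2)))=120322666171 / 396809699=303.23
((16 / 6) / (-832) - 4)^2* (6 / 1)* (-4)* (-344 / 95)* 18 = 402480258 / 16055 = 25068.84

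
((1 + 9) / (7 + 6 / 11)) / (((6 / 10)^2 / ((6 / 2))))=2750 / 249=11.04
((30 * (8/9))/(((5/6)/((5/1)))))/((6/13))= 1040/3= 346.67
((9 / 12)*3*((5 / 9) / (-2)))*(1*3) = -15 / 8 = -1.88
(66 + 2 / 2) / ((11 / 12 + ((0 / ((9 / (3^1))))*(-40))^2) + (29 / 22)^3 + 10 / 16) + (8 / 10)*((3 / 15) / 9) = 241022728 / 13771575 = 17.50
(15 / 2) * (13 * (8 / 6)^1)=130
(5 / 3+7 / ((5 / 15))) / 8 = 17 / 6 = 2.83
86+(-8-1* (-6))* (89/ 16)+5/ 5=607/ 8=75.88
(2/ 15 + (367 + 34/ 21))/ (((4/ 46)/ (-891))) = -264489489/ 70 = -3778421.27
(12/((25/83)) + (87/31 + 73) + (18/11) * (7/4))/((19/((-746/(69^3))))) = -753682681/53210245275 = -0.01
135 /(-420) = -9 /28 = -0.32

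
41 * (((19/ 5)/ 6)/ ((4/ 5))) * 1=779/ 24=32.46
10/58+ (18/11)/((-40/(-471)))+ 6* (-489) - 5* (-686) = 3288511/6380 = 515.44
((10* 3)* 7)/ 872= 105/ 436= 0.24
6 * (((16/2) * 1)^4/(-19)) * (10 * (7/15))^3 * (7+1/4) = -162971648/171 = -953050.57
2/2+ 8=9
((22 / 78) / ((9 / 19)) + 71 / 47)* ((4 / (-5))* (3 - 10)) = 972832 / 82485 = 11.79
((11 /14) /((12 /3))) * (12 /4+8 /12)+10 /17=3737 /2856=1.31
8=8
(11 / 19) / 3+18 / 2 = 524 / 57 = 9.19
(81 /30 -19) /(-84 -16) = 163 /1000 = 0.16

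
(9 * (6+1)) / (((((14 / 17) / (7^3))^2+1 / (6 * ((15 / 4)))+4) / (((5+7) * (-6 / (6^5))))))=-72858345 / 505151912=-0.14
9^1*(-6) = -54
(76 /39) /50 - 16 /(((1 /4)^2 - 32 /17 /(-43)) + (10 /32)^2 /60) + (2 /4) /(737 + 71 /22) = -114068255794079 /769476753825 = -148.24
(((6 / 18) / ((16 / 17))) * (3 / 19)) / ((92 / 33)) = 561 / 27968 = 0.02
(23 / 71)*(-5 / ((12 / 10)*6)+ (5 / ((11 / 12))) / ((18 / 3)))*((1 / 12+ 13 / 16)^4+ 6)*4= 68951475635 / 37312856064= 1.85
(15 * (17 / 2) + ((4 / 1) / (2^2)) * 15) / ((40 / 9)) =513 / 16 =32.06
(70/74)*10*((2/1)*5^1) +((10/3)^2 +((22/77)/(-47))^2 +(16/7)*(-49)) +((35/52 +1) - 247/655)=-5.00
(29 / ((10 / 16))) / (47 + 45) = 58 / 115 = 0.50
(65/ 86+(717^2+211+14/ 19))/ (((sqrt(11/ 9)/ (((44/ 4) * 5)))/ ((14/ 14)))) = 12605529585 * sqrt(11)/ 1634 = 25586176.20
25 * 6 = 150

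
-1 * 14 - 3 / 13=-185 / 13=-14.23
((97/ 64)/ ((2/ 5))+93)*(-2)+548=22683/ 64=354.42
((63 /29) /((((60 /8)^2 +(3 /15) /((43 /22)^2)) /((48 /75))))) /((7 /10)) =2130048 /60379769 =0.04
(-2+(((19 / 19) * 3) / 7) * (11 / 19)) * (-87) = 20271 / 133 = 152.41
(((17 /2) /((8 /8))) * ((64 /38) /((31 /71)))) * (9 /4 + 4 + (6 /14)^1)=902836 /4123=218.98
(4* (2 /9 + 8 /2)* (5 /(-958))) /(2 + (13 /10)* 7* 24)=-0.00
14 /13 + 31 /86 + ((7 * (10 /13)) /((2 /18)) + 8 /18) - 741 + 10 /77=-535002179 /774774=-690.53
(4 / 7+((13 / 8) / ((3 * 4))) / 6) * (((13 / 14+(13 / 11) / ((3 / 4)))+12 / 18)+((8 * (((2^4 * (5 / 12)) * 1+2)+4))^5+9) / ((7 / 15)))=684015780825472175 / 50295168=13600029744.91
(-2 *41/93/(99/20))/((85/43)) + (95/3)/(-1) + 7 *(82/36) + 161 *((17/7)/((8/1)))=41399485/1252152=33.06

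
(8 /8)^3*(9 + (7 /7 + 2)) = 12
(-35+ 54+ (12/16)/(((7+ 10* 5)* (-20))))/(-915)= -28879/1390800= -0.02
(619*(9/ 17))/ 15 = 1857/ 85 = 21.85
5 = 5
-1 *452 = -452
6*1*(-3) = -18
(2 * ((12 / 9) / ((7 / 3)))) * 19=152 / 7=21.71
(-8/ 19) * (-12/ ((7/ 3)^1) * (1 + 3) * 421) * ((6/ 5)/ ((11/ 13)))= 37829376/ 7315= 5171.48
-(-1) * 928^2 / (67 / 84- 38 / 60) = 120565760 / 23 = 5241989.57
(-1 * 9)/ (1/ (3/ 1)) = -27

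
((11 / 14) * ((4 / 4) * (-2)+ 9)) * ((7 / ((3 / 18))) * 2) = 462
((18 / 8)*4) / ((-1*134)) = -9 / 134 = -0.07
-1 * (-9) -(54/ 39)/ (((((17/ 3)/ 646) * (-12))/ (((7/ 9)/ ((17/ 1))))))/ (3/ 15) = 12.01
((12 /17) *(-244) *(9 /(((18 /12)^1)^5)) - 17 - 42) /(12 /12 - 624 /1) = 40259 /95319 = 0.42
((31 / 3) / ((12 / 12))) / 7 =31 / 21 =1.48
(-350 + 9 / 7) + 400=359 / 7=51.29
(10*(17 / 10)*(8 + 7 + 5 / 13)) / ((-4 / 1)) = -65.38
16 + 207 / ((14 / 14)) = 223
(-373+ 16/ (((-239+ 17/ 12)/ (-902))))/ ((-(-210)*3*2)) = -0.25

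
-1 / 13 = -0.08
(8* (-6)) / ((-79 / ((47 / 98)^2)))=26508 / 189679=0.14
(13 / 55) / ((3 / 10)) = 26 / 33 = 0.79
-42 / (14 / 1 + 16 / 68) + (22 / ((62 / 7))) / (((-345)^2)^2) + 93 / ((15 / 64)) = 20929258333450442 / 53140231794375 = 393.85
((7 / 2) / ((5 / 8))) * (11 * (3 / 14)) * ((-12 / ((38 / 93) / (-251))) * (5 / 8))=2310957 / 38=60814.66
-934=-934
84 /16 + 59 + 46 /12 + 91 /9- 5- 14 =2131 /36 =59.19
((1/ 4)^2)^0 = 1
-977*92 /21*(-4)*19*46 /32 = 9819827 /21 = 467610.81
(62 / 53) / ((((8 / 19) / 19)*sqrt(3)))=30.48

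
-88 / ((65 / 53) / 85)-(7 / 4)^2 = -1269245 / 208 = -6102.14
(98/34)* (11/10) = 539/170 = 3.17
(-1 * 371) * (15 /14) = -397.50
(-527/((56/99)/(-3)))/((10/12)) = 469557/140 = 3353.98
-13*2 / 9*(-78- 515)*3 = 15418 / 3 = 5139.33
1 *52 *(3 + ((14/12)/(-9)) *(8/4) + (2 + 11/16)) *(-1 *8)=-60970/27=-2258.15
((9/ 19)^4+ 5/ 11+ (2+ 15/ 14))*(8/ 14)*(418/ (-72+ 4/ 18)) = -75996738/ 6385729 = -11.90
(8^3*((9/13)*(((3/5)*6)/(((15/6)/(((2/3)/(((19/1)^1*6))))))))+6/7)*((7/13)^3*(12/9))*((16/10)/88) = 10850168/746156125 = 0.01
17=17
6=6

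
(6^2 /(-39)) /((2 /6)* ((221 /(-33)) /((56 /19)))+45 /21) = -66528 /99853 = -0.67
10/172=5/86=0.06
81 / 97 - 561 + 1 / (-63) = -3423265 / 6111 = -560.18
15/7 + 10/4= 65/14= 4.64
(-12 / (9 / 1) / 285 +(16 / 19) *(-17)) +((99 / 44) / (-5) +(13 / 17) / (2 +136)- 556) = -570.76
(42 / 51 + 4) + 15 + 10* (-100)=-16663 / 17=-980.18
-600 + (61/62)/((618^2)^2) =-5426213034067139/9043688390112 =-600.00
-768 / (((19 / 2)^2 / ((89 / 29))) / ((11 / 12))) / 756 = -62656 / 1978641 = -0.03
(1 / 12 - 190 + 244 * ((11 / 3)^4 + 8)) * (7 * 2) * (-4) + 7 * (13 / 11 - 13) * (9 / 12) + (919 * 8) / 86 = -196811076227 / 76626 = -2568463.40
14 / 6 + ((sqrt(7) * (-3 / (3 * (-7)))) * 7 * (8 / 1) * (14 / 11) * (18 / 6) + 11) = 94.15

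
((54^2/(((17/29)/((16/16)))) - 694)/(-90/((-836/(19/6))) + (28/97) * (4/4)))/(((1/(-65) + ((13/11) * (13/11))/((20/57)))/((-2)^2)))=7816307168384/1139645371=6858.54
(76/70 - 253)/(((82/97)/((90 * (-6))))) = 46183446/287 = 160917.93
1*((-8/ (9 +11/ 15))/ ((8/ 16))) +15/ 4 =615/ 292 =2.11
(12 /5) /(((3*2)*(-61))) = -2 /305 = -0.01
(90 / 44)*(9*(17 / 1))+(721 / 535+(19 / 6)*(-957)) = -15984824 / 5885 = -2716.20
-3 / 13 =-0.23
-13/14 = -0.93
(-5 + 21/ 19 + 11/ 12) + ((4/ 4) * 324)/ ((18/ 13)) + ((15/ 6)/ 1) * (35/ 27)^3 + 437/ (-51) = 5795570719/ 25430436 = 227.90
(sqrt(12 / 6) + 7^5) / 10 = sqrt(2) / 10 + 16807 / 10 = 1680.84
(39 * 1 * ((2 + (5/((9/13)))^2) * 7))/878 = 399217/23706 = 16.84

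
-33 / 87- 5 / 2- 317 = -18553 / 58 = -319.88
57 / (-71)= -57 / 71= -0.80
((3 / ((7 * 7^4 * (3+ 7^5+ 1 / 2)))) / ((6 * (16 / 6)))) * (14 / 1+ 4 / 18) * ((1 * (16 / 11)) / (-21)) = -256 / 391592225871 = -0.00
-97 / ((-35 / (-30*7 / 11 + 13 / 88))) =-161699 / 3080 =-52.50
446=446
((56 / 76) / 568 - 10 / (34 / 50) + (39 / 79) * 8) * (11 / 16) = -857353365 / 115949248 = -7.39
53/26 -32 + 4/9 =-6907/234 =-29.52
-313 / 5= -62.60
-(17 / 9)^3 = -6.74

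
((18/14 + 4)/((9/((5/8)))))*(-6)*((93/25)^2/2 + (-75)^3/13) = 928931361/13000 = 71456.26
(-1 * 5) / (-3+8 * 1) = -1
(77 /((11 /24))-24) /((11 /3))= 432 /11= 39.27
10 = 10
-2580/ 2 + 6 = -1284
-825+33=-792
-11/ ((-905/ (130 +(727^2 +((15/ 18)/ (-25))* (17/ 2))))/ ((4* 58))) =20237055674/ 13575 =1490759.17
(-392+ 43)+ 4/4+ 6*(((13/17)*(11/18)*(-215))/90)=-325613/918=-354.70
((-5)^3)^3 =-1953125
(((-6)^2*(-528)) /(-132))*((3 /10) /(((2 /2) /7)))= 1512 /5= 302.40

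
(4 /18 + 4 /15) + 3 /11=377 /495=0.76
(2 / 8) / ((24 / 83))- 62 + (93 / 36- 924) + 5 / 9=-282815 / 288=-982.00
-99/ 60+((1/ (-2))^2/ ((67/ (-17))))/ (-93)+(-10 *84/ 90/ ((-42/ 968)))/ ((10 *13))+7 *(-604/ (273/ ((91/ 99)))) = -1141170607/ 80192970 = -14.23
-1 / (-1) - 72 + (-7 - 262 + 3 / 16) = -5437 / 16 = -339.81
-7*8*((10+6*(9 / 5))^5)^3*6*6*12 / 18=-2420468071401294679668710185107456 / 30517578125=-79313897763677624063384.29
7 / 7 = 1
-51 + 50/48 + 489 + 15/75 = 52709/120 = 439.24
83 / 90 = 0.92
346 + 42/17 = 5924/17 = 348.47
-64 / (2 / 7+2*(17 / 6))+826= 101906 / 125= 815.25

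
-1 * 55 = -55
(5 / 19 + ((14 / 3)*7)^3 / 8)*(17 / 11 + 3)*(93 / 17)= 203821900 / 1881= 108358.27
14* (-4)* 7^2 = -2744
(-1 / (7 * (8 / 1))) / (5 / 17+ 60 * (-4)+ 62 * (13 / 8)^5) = -34816 / 902346277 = -0.00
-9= -9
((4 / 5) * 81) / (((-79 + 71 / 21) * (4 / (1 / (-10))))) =1701 / 79400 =0.02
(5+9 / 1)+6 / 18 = 43 / 3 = 14.33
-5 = -5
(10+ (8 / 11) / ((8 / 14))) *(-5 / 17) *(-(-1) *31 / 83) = -19220 / 15521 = -1.24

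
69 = 69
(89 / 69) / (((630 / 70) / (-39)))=-1157 / 207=-5.59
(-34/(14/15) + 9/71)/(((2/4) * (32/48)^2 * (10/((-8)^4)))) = -166275072/2485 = -66911.50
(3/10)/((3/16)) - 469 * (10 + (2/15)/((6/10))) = -215668/45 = -4792.62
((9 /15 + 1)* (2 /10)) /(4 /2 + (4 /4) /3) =24 /175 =0.14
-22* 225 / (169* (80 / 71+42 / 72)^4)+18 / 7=-4549617665305758 / 5331175158255583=-0.85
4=4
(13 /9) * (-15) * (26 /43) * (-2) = 3380 /129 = 26.20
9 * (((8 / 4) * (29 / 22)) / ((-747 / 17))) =-493 / 913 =-0.54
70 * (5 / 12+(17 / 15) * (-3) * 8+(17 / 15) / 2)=-1835.17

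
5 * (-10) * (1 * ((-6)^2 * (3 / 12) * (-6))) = 2700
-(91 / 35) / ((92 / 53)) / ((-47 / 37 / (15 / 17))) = 76479 / 73508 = 1.04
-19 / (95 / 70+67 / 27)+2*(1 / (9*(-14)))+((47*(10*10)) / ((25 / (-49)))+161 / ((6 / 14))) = -808209656 / 91413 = -8841.30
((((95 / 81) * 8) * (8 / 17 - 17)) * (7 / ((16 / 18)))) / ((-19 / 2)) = 19670 / 153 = 128.56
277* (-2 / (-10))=277 / 5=55.40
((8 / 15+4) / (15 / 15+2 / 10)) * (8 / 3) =272 / 27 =10.07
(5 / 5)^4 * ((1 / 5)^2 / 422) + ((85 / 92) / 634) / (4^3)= 2314871 / 19691532800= 0.00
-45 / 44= -1.02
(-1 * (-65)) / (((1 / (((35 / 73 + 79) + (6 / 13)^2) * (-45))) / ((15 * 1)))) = -3318185250 / 949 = -3496507.11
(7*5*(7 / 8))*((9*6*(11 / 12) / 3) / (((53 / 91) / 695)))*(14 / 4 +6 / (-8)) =5624694075 / 3392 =1658223.49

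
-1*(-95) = 95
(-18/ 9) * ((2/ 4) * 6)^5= -486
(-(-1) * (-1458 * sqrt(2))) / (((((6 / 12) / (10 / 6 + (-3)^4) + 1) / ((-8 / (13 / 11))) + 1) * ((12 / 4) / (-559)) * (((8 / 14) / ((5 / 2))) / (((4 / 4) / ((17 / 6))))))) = 34585911360 * sqrt(2) / 70193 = 696819.70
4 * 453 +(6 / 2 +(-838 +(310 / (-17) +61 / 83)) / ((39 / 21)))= 24842768 / 18343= 1354.35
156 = 156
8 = 8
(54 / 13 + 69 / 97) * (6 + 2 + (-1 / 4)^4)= 12570615 / 322816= 38.94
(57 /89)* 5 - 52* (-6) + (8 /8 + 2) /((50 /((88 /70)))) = 24552249 /77875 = 315.28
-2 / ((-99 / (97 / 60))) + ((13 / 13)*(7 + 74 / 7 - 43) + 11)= -299291 / 20790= -14.40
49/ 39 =1.26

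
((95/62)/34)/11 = 95/23188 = 0.00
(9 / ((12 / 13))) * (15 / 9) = 65 / 4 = 16.25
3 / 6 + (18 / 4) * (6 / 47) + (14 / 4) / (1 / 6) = 2075 / 94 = 22.07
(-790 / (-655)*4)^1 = 4.82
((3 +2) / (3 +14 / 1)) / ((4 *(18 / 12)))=5 / 102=0.05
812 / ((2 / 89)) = 36134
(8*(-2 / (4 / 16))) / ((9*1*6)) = -32 / 27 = -1.19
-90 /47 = -1.91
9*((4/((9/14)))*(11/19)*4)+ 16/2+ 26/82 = 107503/779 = 138.00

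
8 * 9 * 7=504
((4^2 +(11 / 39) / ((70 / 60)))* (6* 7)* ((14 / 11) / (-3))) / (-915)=41384 / 130845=0.32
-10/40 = -1/4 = -0.25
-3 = -3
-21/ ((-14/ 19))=57/ 2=28.50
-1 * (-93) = 93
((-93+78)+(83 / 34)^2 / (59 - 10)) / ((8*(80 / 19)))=-16012649 / 36252160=-0.44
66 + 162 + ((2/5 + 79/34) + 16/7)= 277281/1190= 233.01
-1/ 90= -0.01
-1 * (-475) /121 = 475 /121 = 3.93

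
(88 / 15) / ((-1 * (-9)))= 88 / 135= 0.65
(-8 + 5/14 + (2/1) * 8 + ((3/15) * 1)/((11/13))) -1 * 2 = 5077/770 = 6.59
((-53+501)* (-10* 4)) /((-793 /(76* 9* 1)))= 12257280 /793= 15456.85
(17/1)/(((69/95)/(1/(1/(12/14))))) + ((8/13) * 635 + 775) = 2481945/2093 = 1185.83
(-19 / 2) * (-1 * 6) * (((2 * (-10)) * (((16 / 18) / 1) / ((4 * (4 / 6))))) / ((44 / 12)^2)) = -3420 / 121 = -28.26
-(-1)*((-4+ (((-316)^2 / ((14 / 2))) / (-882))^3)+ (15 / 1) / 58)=-7225108737303767 / 1706231211174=-4234.54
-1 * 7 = -7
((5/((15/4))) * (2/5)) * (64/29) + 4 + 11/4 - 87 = -137587/1740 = -79.07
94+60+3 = 157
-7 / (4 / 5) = -35 / 4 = -8.75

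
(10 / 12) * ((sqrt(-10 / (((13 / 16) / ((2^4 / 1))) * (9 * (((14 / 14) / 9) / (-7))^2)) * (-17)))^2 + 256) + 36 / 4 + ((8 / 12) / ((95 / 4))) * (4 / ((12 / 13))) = 13677000587 / 11115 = 1230499.38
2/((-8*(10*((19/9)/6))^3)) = -0.01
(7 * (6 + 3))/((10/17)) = 1071/10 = 107.10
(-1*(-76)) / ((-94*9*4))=-19 / 846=-0.02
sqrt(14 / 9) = sqrt(14) / 3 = 1.25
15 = 15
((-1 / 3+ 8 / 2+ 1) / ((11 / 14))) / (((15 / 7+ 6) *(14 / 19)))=98 / 99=0.99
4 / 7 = 0.57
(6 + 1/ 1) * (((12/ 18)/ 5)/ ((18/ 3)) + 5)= 1582/ 45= 35.16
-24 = -24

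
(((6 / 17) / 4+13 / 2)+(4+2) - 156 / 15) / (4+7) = 186 / 935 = 0.20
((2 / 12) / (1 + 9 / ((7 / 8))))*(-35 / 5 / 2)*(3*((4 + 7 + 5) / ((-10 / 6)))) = 588 / 395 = 1.49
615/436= 1.41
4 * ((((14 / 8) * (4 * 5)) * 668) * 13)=1215760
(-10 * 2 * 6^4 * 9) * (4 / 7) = -933120 / 7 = -133302.86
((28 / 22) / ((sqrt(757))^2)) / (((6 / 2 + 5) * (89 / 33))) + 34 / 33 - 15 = -124235119 / 8893236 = -13.97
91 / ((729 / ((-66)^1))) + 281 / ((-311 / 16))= -1715150 / 75573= -22.70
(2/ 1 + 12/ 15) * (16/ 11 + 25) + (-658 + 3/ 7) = -224647/ 385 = -583.50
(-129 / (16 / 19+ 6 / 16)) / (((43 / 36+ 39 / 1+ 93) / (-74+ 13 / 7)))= 71294688 / 1241905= 57.41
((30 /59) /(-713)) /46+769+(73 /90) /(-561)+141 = 44454470644057 /48851145090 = 910.00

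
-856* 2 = -1712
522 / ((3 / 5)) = 870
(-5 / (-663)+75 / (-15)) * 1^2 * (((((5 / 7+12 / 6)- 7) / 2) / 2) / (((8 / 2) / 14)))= 8275 / 442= 18.72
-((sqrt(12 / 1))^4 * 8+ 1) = -1153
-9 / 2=-4.50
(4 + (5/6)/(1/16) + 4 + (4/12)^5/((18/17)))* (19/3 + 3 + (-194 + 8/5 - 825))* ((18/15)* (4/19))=-5644911236/1038825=-5433.94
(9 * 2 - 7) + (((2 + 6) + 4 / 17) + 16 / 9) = 3215 / 153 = 21.01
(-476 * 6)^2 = 8156736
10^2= 100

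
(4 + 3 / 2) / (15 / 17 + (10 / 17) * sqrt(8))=-561 / 230 + 374 * sqrt(2) / 115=2.16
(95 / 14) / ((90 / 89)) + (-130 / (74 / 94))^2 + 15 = 27291.32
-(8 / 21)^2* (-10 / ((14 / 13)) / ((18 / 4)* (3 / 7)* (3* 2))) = 4160 / 35721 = 0.12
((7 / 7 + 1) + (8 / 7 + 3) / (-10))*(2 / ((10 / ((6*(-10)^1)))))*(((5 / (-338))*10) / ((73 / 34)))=113220 / 86359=1.31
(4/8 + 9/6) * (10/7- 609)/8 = -4253/28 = -151.89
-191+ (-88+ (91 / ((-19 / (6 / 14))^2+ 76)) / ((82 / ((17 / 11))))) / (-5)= -2873664921 / 16572446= -173.40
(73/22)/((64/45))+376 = 532693/1408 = 378.33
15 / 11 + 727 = 8012 / 11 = 728.36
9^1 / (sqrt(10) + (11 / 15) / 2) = -2970 / 8879 + 8100 *sqrt(10) / 8879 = 2.55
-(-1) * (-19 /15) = -1.27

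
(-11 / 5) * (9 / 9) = -11 / 5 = -2.20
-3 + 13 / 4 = 1 / 4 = 0.25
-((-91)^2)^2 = -68574961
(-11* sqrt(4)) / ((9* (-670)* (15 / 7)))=77 / 45225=0.00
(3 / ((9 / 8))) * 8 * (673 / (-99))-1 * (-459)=93251 / 297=313.98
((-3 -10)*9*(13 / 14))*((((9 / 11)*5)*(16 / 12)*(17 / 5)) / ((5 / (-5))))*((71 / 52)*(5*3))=6354855 / 154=41265.29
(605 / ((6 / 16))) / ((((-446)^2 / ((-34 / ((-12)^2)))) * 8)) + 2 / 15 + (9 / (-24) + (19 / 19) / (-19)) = -1202230799 / 4081756320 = -0.29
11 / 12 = 0.92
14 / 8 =7 / 4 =1.75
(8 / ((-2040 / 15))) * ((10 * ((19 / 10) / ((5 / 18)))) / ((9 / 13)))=-494 / 85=-5.81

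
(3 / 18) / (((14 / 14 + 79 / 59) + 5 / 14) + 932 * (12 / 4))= 413 / 6935169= 0.00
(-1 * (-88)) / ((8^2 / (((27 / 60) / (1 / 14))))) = 693 / 80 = 8.66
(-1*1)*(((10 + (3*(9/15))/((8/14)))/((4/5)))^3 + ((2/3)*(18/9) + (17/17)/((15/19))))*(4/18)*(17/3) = -1547178211/276480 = -5595.99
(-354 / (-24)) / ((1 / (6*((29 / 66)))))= 1711 / 44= 38.89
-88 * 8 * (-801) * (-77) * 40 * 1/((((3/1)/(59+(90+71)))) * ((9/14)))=-594379878400/3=-198126626133.33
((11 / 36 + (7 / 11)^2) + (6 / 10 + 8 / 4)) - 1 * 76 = -72.69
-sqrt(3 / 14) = -sqrt(42) / 14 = -0.46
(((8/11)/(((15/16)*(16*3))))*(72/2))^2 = 1024/3025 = 0.34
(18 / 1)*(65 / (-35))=-234 / 7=-33.43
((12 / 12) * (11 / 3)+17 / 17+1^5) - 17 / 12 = 17 / 4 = 4.25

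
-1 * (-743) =743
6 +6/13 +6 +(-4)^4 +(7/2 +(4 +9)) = 7409/26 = 284.96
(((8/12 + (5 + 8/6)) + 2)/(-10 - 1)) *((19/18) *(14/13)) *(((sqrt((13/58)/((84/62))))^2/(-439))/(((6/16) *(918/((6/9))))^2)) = 9424/7169466634803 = 0.00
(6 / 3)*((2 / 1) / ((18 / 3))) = 0.67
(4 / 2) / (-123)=-2 / 123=-0.02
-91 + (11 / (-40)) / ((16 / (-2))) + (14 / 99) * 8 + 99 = 9.17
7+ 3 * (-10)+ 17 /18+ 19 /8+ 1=-1345 /72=-18.68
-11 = -11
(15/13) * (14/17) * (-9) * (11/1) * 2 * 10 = -415800/221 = -1881.45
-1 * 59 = -59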